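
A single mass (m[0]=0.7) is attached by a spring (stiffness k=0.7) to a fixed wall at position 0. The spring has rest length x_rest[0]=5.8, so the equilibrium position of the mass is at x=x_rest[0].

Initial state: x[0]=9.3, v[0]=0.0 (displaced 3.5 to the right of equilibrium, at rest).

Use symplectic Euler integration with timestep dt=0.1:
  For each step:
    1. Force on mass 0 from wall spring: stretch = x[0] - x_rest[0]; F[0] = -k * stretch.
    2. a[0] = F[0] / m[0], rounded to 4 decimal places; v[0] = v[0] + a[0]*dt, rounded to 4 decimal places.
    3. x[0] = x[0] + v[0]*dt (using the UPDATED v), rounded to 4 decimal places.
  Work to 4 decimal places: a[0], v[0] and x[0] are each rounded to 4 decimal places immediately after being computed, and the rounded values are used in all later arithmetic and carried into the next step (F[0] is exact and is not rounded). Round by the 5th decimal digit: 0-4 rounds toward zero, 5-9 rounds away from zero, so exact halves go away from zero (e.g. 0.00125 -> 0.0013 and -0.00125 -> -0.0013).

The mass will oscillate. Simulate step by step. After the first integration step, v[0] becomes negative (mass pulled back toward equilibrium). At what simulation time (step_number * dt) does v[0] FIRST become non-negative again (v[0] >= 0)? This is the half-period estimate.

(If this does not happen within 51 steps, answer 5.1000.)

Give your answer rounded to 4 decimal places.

Answer: 3.2000

Derivation:
Step 0: x=[9.3000] v=[0.0000]
Step 1: x=[9.2650] v=[-0.3500]
Step 2: x=[9.1954] v=[-0.6965]
Step 3: x=[9.0918] v=[-1.0360]
Step 4: x=[8.9553] v=[-1.3652]
Step 5: x=[8.7872] v=[-1.6807]
Step 6: x=[8.5893] v=[-1.9794]
Step 7: x=[8.3635] v=[-2.2583]
Step 8: x=[8.1120] v=[-2.5147]
Step 9: x=[7.8374] v=[-2.7459]
Step 10: x=[7.5424] v=[-2.9496]
Step 11: x=[7.2300] v=[-3.1238]
Step 12: x=[6.9033] v=[-3.2668]
Step 13: x=[6.5656] v=[-3.3771]
Step 14: x=[6.2202] v=[-3.4537]
Step 15: x=[5.8706] v=[-3.4957]
Step 16: x=[5.5203] v=[-3.5028]
Step 17: x=[5.1728] v=[-3.4748]
Step 18: x=[4.8316] v=[-3.4121]
Step 19: x=[4.5001] v=[-3.3153]
Step 20: x=[4.1816] v=[-3.1853]
Step 21: x=[3.8793] v=[-3.0235]
Step 22: x=[3.5962] v=[-2.8314]
Step 23: x=[3.3351] v=[-2.6110]
Step 24: x=[3.0987] v=[-2.3645]
Step 25: x=[2.8893] v=[-2.0944]
Step 26: x=[2.7090] v=[-1.8033]
Step 27: x=[2.5596] v=[-1.4942]
Step 28: x=[2.4426] v=[-1.1702]
Step 29: x=[2.3592] v=[-0.8345]
Step 30: x=[2.3102] v=[-0.4904]
Step 31: x=[2.2961] v=[-0.1414]
Step 32: x=[2.3170] v=[0.2090]
First v>=0 after going negative at step 32, time=3.2000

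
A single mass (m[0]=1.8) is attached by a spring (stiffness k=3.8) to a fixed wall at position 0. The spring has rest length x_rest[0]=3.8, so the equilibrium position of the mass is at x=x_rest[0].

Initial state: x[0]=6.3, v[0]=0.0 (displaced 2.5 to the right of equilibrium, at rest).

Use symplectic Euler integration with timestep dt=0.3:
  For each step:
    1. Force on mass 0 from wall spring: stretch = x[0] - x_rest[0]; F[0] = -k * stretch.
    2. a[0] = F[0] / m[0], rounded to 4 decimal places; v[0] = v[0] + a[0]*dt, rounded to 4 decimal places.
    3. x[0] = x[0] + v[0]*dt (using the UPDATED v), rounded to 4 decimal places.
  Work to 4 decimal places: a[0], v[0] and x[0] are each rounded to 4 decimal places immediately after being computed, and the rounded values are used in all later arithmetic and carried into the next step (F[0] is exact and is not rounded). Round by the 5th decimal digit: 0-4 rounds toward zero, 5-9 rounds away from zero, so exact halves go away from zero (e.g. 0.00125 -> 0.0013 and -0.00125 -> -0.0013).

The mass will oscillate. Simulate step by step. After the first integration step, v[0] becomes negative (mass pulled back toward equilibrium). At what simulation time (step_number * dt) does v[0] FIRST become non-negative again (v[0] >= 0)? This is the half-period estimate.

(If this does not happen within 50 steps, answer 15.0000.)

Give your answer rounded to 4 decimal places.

Answer: 2.4000

Derivation:
Step 0: x=[6.3000] v=[0.0000]
Step 1: x=[5.8250] v=[-1.5833]
Step 2: x=[4.9653] v=[-2.8658]
Step 3: x=[3.8842] v=[-3.6038]
Step 4: x=[2.7871] v=[-3.6571]
Step 5: x=[1.8824] v=[-3.0156]
Step 6: x=[1.3421] v=[-1.8011]
Step 7: x=[1.2688] v=[-0.2444]
Step 8: x=[1.6764] v=[1.3587]
First v>=0 after going negative at step 8, time=2.4000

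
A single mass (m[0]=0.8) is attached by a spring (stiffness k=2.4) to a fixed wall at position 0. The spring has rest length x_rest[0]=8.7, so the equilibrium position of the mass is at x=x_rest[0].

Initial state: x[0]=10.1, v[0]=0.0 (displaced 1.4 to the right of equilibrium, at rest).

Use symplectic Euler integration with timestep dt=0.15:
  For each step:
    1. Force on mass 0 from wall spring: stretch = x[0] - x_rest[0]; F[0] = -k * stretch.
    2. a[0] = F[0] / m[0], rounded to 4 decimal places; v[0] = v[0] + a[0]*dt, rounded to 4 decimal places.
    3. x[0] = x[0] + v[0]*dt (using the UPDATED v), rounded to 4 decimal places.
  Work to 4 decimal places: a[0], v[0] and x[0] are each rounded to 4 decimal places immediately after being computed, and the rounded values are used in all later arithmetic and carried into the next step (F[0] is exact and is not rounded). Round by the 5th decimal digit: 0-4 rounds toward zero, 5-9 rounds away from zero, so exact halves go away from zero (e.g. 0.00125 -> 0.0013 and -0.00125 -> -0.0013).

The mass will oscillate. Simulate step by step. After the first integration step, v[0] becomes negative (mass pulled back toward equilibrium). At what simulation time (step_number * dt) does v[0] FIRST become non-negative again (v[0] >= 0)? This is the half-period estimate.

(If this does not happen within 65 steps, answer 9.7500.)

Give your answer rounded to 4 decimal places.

Answer: 1.9500

Derivation:
Step 0: x=[10.1000] v=[0.0000]
Step 1: x=[10.0055] v=[-0.6300]
Step 2: x=[9.8229] v=[-1.2175]
Step 3: x=[9.5645] v=[-1.7228]
Step 4: x=[9.2477] v=[-2.1118]
Step 5: x=[8.8940] v=[-2.3583]
Step 6: x=[8.5272] v=[-2.4456]
Step 7: x=[8.1720] v=[-2.3678]
Step 8: x=[7.8525] v=[-2.1302]
Step 9: x=[7.5902] v=[-1.7488]
Step 10: x=[7.4028] v=[-1.2494]
Step 11: x=[7.3029] v=[-0.6657]
Step 12: x=[7.2974] v=[-0.0370]
Step 13: x=[7.3865] v=[0.5942]
First v>=0 after going negative at step 13, time=1.9500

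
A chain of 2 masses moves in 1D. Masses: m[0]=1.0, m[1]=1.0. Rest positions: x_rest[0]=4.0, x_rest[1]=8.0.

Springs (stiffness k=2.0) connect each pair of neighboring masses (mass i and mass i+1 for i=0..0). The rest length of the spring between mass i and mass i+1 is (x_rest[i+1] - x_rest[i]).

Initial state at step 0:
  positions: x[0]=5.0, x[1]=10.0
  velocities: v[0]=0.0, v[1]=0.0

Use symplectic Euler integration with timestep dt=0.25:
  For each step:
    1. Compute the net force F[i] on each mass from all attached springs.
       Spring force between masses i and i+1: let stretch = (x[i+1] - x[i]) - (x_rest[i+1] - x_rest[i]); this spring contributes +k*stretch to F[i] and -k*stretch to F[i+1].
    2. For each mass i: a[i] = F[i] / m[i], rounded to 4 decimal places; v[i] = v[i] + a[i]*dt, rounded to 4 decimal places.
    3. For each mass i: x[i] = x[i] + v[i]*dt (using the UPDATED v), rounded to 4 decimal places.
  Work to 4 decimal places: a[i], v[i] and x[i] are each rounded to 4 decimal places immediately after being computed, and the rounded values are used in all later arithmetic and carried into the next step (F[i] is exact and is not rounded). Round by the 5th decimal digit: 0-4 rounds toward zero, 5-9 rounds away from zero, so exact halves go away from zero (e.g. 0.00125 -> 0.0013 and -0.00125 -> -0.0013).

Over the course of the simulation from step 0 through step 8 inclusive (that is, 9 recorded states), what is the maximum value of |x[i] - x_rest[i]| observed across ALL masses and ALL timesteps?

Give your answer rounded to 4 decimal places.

Step 0: x=[5.0000 10.0000] v=[0.0000 0.0000]
Step 1: x=[5.1250 9.8750] v=[0.5000 -0.5000]
Step 2: x=[5.3438 9.6563] v=[0.8750 -0.8750]
Step 3: x=[5.6016 9.3985] v=[1.0313 -1.0313]
Step 4: x=[5.8341 9.1661] v=[0.9298 -0.9298]
Step 5: x=[5.9831 9.0172] v=[0.5958 -0.5958]
Step 6: x=[6.0113 8.9890] v=[0.1129 -0.1129]
Step 7: x=[5.9117 9.0886] v=[-0.3983 0.3983]
Step 8: x=[5.7092 9.2911] v=[-0.8099 0.8099]
Max displacement = 2.0113

Answer: 2.0113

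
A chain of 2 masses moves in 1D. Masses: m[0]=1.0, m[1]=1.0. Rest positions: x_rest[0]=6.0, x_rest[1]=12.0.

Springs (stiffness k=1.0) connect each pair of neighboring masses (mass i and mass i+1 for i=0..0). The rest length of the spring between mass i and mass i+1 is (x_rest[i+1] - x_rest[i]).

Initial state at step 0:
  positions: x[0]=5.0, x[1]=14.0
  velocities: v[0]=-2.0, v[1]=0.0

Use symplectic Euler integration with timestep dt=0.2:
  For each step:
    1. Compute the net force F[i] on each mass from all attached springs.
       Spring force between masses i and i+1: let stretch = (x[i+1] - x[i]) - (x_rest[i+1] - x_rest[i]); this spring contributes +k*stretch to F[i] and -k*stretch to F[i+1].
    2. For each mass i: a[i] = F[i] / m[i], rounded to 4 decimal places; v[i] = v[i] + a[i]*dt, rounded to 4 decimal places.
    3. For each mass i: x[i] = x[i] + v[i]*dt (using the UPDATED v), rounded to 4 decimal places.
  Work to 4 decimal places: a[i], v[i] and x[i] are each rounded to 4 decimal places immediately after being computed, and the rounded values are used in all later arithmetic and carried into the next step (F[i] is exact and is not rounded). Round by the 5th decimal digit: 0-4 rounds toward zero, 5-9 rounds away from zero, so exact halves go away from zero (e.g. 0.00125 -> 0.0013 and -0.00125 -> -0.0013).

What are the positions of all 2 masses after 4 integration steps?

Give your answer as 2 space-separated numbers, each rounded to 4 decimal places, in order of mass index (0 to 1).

Step 0: x=[5.0000 14.0000] v=[-2.0000 0.0000]
Step 1: x=[4.7200 13.8800] v=[-1.4000 -0.6000]
Step 2: x=[4.5664 13.6336] v=[-0.7680 -1.2320]
Step 3: x=[4.5355 13.2645] v=[-0.1546 -1.8454]
Step 4: x=[4.6137 12.7863] v=[0.3912 -2.3912]

Answer: 4.6137 12.7863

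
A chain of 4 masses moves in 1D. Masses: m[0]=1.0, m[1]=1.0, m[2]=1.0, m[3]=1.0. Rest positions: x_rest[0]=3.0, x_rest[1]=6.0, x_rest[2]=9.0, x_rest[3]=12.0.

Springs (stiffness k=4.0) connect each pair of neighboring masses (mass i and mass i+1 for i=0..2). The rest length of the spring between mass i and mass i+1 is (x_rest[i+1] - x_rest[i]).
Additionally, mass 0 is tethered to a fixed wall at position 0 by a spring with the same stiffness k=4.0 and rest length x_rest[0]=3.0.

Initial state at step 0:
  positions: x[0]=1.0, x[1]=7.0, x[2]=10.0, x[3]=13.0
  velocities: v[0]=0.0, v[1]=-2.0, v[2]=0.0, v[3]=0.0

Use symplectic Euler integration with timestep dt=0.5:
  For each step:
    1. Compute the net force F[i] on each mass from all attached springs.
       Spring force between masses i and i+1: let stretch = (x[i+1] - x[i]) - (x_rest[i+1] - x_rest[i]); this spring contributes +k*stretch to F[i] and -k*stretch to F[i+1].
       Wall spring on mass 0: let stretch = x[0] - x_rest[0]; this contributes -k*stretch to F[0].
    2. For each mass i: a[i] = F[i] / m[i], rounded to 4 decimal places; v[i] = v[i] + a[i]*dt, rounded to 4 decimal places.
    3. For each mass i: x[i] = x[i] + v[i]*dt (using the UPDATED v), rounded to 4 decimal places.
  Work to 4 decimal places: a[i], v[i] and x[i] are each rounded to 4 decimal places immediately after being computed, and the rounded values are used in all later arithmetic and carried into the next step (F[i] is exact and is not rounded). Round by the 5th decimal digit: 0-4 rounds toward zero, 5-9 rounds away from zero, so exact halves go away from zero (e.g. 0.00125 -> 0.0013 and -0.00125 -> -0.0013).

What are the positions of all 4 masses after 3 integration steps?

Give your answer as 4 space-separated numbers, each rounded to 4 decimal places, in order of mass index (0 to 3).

Step 0: x=[1.0000 7.0000 10.0000 13.0000] v=[0.0000 -2.0000 0.0000 0.0000]
Step 1: x=[6.0000 3.0000 10.0000 13.0000] v=[10.0000 -8.0000 0.0000 0.0000]
Step 2: x=[2.0000 9.0000 6.0000 13.0000] v=[-8.0000 12.0000 -8.0000 0.0000]
Step 3: x=[3.0000 5.0000 12.0000 9.0000] v=[2.0000 -8.0000 12.0000 -8.0000]

Answer: 3.0000 5.0000 12.0000 9.0000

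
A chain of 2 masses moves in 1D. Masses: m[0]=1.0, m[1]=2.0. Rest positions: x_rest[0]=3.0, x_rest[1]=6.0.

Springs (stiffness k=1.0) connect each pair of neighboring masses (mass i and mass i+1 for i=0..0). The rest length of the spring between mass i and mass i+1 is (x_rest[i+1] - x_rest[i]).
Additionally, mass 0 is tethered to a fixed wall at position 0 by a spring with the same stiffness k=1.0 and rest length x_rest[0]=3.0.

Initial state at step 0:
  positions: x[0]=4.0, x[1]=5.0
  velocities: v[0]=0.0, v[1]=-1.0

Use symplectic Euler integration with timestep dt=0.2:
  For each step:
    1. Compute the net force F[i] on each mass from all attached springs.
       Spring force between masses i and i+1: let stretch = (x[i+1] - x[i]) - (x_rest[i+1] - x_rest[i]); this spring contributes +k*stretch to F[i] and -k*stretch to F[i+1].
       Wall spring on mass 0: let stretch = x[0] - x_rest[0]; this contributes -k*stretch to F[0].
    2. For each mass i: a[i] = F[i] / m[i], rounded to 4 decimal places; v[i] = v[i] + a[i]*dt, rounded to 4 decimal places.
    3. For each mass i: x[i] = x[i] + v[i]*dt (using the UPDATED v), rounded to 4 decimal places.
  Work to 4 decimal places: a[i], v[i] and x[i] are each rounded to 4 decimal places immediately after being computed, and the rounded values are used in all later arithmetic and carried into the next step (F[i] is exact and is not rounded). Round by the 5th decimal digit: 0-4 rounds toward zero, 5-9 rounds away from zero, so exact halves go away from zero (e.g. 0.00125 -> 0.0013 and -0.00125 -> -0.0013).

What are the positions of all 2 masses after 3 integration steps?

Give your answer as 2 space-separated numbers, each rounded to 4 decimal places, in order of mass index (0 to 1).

Answer: 3.3038 4.6400

Derivation:
Step 0: x=[4.0000 5.0000] v=[0.0000 -1.0000]
Step 1: x=[3.8800 4.8400] v=[-0.6000 -0.8000]
Step 2: x=[3.6432 4.7208] v=[-1.1840 -0.5960]
Step 3: x=[3.3038 4.6400] v=[-1.6971 -0.4038]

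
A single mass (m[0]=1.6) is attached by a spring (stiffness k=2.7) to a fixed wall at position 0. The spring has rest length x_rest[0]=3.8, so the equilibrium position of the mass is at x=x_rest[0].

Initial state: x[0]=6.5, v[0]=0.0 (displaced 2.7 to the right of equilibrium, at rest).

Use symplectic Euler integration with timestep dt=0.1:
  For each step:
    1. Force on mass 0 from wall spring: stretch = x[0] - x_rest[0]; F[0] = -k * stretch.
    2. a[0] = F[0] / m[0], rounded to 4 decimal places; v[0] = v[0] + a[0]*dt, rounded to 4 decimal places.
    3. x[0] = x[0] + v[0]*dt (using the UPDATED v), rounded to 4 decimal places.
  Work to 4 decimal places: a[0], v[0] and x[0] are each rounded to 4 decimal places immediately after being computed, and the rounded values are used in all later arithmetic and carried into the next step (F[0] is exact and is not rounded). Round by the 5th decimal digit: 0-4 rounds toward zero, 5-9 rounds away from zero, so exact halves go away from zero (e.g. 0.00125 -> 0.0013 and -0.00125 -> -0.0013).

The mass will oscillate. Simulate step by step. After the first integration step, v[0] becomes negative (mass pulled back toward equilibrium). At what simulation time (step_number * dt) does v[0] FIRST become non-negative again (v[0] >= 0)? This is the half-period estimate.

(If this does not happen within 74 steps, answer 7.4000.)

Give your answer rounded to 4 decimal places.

Step 0: x=[6.5000] v=[0.0000]
Step 1: x=[6.4544] v=[-0.4556]
Step 2: x=[6.3641] v=[-0.9035]
Step 3: x=[6.2305] v=[-1.3362]
Step 4: x=[6.0559] v=[-1.7464]
Step 5: x=[5.8432] v=[-2.1271]
Step 6: x=[5.5960] v=[-2.4719]
Step 7: x=[5.3185] v=[-2.7750]
Step 8: x=[5.0154] v=[-3.0313]
Step 9: x=[4.6918] v=[-3.2364]
Step 10: x=[4.3531] v=[-3.3869]
Step 11: x=[4.0051] v=[-3.4802]
Step 12: x=[3.6536] v=[-3.5148]
Step 13: x=[3.3046] v=[-3.4901]
Step 14: x=[2.9640] v=[-3.4065]
Step 15: x=[2.6375] v=[-3.2654]
Step 16: x=[2.3306] v=[-3.0692]
Step 17: x=[2.0485] v=[-2.8212]
Step 18: x=[1.7959] v=[-2.5256]
Step 19: x=[1.5772] v=[-2.1874]
Step 20: x=[1.3960] v=[-1.8123]
Step 21: x=[1.2553] v=[-1.4066]
Step 22: x=[1.1576] v=[-0.9772]
Step 23: x=[1.1045] v=[-0.5313]
Step 24: x=[1.0969] v=[-0.0764]
Step 25: x=[1.1349] v=[0.3798]
First v>=0 after going negative at step 25, time=2.5000

Answer: 2.5000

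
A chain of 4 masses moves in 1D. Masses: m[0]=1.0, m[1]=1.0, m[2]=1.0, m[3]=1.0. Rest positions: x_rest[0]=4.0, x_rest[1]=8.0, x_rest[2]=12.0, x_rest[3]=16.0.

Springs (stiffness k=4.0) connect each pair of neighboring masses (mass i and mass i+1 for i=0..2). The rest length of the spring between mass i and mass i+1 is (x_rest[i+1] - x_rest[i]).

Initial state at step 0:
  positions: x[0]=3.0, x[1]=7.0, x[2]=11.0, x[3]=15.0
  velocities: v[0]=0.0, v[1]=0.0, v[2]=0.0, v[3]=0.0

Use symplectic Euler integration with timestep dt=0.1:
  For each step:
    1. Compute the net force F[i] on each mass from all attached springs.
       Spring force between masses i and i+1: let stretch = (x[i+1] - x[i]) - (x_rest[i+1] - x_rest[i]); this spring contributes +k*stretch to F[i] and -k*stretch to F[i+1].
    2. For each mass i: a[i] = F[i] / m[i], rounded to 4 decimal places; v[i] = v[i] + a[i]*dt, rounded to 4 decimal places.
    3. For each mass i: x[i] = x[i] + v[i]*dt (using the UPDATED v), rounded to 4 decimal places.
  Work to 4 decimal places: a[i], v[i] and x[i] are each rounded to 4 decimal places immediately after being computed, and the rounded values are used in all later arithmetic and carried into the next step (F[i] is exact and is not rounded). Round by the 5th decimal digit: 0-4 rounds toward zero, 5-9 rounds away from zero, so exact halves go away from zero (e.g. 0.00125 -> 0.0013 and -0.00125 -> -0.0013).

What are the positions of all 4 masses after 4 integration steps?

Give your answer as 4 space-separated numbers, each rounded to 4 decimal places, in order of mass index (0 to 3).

Answer: 3.0000 7.0000 11.0000 15.0000

Derivation:
Step 0: x=[3.0000 7.0000 11.0000 15.0000] v=[0.0000 0.0000 0.0000 0.0000]
Step 1: x=[3.0000 7.0000 11.0000 15.0000] v=[0.0000 0.0000 0.0000 0.0000]
Step 2: x=[3.0000 7.0000 11.0000 15.0000] v=[0.0000 0.0000 0.0000 0.0000]
Step 3: x=[3.0000 7.0000 11.0000 15.0000] v=[0.0000 0.0000 0.0000 0.0000]
Step 4: x=[3.0000 7.0000 11.0000 15.0000] v=[0.0000 0.0000 0.0000 0.0000]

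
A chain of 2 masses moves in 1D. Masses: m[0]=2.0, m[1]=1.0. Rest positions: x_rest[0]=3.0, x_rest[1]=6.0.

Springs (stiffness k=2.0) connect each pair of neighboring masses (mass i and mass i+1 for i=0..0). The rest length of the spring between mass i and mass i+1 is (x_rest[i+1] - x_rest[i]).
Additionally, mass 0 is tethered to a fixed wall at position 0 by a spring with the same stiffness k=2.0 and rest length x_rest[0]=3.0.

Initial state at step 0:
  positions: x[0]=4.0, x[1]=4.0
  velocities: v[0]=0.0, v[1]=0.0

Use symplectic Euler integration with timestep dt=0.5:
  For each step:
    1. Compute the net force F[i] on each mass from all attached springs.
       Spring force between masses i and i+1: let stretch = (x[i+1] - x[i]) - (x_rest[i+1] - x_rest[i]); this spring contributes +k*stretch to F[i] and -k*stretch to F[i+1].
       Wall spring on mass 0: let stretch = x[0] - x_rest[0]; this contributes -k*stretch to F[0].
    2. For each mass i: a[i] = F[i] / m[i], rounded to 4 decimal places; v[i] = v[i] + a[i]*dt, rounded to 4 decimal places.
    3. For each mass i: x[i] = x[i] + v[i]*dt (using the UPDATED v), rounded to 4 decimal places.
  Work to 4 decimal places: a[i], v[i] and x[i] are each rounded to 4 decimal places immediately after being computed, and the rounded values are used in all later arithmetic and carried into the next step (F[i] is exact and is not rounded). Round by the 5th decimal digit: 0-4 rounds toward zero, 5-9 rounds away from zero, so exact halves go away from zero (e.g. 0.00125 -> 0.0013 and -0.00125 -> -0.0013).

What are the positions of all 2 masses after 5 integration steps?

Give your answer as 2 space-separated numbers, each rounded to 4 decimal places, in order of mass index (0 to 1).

Answer: 3.8439 5.1173

Derivation:
Step 0: x=[4.0000 4.0000] v=[0.0000 0.0000]
Step 1: x=[3.0000 5.5000] v=[-2.0000 3.0000]
Step 2: x=[1.8750 7.2500] v=[-2.2500 3.5000]
Step 3: x=[1.6250 7.8125] v=[-0.5000 1.1250]
Step 4: x=[2.5157 6.7813] v=[1.7813 -2.0625]
Step 5: x=[3.8439 5.1173] v=[2.6563 -3.3281]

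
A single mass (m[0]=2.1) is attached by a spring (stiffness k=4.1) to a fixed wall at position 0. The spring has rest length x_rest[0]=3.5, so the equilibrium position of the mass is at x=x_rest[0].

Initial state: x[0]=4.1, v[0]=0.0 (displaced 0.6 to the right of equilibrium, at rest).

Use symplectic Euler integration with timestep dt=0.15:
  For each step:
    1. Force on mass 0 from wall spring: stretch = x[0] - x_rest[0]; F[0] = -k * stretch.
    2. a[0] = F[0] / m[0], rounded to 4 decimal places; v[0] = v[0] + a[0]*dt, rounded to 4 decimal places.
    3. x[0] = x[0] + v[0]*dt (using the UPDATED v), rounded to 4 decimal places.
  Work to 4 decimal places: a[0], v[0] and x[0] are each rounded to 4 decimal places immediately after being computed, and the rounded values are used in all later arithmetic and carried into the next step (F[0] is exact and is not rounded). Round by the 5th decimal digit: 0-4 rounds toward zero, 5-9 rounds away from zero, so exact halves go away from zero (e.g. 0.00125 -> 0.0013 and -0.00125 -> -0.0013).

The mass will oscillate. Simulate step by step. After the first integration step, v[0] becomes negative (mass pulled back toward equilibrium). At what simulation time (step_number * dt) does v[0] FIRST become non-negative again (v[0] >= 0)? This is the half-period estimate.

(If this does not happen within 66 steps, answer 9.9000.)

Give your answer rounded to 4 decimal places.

Answer: 2.2500

Derivation:
Step 0: x=[4.1000] v=[0.0000]
Step 1: x=[4.0736] v=[-0.1757]
Step 2: x=[4.0220] v=[-0.3437]
Step 3: x=[3.9475] v=[-0.4966]
Step 4: x=[3.8533] v=[-0.6277]
Step 5: x=[3.7436] v=[-0.7312]
Step 6: x=[3.6232] v=[-0.8025]
Step 7: x=[3.4974] v=[-0.8386]
Step 8: x=[3.3717] v=[-0.8378]
Step 9: x=[3.2517] v=[-0.8002]
Step 10: x=[3.1426] v=[-0.7275]
Step 11: x=[3.0492] v=[-0.6228]
Step 12: x=[2.9756] v=[-0.4908]
Step 13: x=[2.9250] v=[-0.3372]
Step 14: x=[2.8997] v=[-0.1688]
Step 15: x=[2.9008] v=[0.0070]
First v>=0 after going negative at step 15, time=2.2500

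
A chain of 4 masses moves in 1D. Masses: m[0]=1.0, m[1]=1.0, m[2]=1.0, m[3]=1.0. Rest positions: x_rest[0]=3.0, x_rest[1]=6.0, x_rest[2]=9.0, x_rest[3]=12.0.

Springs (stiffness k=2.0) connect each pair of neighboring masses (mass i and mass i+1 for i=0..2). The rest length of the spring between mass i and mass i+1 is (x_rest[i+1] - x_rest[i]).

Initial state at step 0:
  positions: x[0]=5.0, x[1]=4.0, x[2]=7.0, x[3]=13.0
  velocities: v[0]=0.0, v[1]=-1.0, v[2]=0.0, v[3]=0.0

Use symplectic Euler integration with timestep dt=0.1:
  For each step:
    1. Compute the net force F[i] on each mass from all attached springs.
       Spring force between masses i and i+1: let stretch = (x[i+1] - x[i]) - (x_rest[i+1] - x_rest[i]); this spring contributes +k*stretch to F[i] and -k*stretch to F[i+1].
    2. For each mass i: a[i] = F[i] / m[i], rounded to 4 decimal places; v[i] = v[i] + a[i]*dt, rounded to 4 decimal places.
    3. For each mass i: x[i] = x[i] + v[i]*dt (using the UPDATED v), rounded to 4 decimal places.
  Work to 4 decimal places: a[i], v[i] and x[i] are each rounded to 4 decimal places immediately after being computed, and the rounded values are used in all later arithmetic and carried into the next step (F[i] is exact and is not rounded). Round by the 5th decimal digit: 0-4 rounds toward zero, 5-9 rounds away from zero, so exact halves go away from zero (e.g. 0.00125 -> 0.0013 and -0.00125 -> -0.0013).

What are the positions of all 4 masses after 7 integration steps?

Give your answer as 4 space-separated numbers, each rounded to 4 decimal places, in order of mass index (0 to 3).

Step 0: x=[5.0000 4.0000 7.0000 13.0000] v=[0.0000 -1.0000 0.0000 0.0000]
Step 1: x=[4.9200 3.9800 7.0600 12.9400] v=[-0.8000 -0.2000 0.6000 -0.6000]
Step 2: x=[4.7612 4.0404 7.1760 12.8224] v=[-1.5880 0.6040 1.1600 -1.1760]
Step 3: x=[4.5280 4.1779 7.3422 12.6519] v=[-2.3322 1.3753 1.6622 -1.7053]
Step 4: x=[4.2278 4.3857 7.5513 12.4352] v=[-3.0022 2.0782 2.0913 -2.1672]
Step 5: x=[3.8707 4.6537 7.7948 12.1808] v=[-3.5706 2.6797 2.4350 -2.5440]
Step 6: x=[3.4693 4.9688 8.0632 11.8987] v=[-4.0140 3.1513 2.6840 -2.8212]
Step 7: x=[3.0379 5.3158 8.3464 11.5999] v=[-4.3141 3.4703 2.8322 -2.9883]

Answer: 3.0379 5.3158 8.3464 11.5999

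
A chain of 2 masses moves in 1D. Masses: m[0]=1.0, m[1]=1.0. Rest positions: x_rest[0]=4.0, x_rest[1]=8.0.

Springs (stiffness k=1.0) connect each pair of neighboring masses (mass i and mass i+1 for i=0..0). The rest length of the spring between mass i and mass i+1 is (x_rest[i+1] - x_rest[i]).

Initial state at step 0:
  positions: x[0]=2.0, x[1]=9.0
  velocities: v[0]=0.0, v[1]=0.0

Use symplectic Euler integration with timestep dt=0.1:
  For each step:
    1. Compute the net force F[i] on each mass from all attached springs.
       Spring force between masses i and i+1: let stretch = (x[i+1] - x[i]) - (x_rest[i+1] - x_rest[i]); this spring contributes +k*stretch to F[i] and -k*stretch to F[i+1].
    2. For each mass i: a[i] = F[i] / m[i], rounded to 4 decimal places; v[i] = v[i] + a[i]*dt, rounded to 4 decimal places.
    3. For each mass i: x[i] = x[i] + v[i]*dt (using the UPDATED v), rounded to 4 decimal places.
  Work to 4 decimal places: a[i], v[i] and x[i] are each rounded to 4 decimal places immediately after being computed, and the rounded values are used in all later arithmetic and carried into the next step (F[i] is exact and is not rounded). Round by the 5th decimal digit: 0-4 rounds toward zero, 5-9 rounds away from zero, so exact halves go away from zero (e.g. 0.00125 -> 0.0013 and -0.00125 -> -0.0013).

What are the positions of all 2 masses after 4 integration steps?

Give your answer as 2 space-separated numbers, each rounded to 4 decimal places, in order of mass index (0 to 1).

Step 0: x=[2.0000 9.0000] v=[0.0000 0.0000]
Step 1: x=[2.0300 8.9700] v=[0.3000 -0.3000]
Step 2: x=[2.0894 8.9106] v=[0.5940 -0.5940]
Step 3: x=[2.1770 8.8230] v=[0.8761 -0.8761]
Step 4: x=[2.2911 8.7089] v=[1.1407 -1.1407]

Answer: 2.2911 8.7089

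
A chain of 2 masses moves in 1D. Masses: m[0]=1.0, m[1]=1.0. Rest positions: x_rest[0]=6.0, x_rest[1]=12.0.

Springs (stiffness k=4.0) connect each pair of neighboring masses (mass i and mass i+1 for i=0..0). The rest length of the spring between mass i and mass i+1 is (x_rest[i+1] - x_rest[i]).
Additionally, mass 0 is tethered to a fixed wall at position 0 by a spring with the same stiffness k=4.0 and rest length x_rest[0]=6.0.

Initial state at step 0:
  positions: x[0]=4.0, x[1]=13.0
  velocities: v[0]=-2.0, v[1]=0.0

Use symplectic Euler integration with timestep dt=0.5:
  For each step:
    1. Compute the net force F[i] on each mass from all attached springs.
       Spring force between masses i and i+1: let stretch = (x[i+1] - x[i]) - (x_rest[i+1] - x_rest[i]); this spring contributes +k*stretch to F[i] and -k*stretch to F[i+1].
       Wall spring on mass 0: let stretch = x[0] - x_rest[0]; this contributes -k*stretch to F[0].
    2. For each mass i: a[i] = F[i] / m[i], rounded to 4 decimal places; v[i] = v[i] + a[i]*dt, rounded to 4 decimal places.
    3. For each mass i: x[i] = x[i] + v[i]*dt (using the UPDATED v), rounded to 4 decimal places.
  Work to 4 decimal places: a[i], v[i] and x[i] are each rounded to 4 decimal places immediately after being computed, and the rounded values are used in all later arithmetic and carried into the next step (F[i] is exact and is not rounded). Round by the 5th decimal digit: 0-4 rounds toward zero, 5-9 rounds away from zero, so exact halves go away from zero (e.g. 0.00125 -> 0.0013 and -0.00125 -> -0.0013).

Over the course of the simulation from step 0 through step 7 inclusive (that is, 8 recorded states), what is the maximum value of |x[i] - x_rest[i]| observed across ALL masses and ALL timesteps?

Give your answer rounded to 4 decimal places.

Step 0: x=[4.0000 13.0000] v=[-2.0000 0.0000]
Step 1: x=[8.0000 10.0000] v=[8.0000 -6.0000]
Step 2: x=[6.0000 11.0000] v=[-4.0000 2.0000]
Step 3: x=[3.0000 13.0000] v=[-6.0000 4.0000]
Step 4: x=[7.0000 11.0000] v=[8.0000 -4.0000]
Step 5: x=[8.0000 11.0000] v=[2.0000 0.0000]
Step 6: x=[4.0000 14.0000] v=[-8.0000 6.0000]
Step 7: x=[6.0000 13.0000] v=[4.0000 -2.0000]
Max displacement = 3.0000

Answer: 3.0000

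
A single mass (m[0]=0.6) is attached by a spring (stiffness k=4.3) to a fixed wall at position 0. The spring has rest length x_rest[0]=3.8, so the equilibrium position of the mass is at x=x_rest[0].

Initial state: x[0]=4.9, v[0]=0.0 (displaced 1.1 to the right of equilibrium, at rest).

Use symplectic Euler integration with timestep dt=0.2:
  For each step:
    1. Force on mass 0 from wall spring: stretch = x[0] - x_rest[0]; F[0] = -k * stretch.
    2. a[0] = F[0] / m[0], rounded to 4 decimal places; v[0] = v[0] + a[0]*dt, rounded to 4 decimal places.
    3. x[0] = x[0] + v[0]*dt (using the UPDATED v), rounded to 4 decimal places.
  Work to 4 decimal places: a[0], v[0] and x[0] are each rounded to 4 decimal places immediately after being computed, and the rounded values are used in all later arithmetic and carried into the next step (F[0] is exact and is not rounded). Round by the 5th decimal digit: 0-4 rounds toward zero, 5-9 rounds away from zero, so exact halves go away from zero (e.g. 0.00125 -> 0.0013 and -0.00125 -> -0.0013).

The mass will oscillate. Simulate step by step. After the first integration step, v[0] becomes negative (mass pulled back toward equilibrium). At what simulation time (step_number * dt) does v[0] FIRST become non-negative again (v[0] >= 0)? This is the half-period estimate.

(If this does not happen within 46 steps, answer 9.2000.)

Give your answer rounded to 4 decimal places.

Answer: 1.2000

Derivation:
Step 0: x=[4.9000] v=[0.0000]
Step 1: x=[4.5847] v=[-1.5767]
Step 2: x=[4.0444] v=[-2.7014]
Step 3: x=[3.4341] v=[-3.0517]
Step 4: x=[2.9287] v=[-2.5272]
Step 5: x=[2.6730] v=[-1.2783]
Step 6: x=[2.7404] v=[0.3371]
First v>=0 after going negative at step 6, time=1.2000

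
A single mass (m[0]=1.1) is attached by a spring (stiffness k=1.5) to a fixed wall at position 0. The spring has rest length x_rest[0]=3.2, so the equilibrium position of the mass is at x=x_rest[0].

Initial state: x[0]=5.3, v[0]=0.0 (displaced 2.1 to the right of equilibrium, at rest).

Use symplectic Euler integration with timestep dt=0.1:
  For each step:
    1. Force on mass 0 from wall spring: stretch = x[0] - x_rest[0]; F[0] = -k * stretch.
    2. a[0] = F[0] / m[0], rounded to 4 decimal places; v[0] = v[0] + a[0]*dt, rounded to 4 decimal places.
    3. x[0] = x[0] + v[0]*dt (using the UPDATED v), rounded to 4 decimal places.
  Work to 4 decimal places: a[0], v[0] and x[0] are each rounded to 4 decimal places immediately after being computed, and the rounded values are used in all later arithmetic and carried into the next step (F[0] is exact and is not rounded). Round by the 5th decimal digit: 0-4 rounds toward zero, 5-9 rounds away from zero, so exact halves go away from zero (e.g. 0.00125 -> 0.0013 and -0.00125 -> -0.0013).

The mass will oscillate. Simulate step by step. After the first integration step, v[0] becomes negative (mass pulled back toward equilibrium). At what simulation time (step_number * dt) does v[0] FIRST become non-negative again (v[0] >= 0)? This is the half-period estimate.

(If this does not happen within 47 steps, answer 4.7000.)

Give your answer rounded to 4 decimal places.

Answer: 2.7000

Derivation:
Step 0: x=[5.3000] v=[0.0000]
Step 1: x=[5.2714] v=[-0.2864]
Step 2: x=[5.2145] v=[-0.5689]
Step 3: x=[5.1301] v=[-0.8436]
Step 4: x=[5.0194] v=[-1.1068]
Step 5: x=[4.8839] v=[-1.3549]
Step 6: x=[4.7255] v=[-1.5845]
Step 7: x=[4.5463] v=[-1.7925]
Step 8: x=[4.3487] v=[-1.9761]
Step 9: x=[4.1354] v=[-2.1327]
Step 10: x=[3.9094] v=[-2.2603]
Step 11: x=[3.6737] v=[-2.3570]
Step 12: x=[3.4315] v=[-2.4216]
Step 13: x=[3.1862] v=[-2.4532]
Step 14: x=[2.9411] v=[-2.4513]
Step 15: x=[2.6995] v=[-2.4160]
Step 16: x=[2.4647] v=[-2.3478]
Step 17: x=[2.2400] v=[-2.2475]
Step 18: x=[2.0283] v=[-2.1166]
Step 19: x=[1.8326] v=[-1.9568]
Step 20: x=[1.6556] v=[-1.7703]
Step 21: x=[1.4996] v=[-1.5597]
Step 22: x=[1.3668] v=[-1.3278]
Step 23: x=[1.2590] v=[-1.0778]
Step 24: x=[1.1777] v=[-0.8131]
Step 25: x=[1.1240] v=[-0.5373]
Step 26: x=[1.0986] v=[-0.2542]
Step 27: x=[1.1018] v=[0.0324]
First v>=0 after going negative at step 27, time=2.7000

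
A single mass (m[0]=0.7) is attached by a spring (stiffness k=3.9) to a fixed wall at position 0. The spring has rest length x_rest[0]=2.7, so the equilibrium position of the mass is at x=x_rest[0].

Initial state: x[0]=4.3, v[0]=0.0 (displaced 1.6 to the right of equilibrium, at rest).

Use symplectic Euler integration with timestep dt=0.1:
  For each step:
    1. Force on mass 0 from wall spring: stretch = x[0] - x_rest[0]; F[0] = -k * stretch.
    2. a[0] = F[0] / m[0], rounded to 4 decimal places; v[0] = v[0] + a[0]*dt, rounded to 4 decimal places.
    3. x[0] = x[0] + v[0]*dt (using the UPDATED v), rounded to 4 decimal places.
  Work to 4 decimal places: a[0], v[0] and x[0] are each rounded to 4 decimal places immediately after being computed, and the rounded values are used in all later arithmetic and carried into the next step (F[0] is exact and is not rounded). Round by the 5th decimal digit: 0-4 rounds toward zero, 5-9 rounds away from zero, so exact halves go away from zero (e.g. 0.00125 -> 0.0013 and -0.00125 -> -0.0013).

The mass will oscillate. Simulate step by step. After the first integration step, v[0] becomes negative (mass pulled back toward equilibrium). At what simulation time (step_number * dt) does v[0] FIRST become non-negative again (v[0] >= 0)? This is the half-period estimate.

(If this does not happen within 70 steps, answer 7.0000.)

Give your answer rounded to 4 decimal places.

Step 0: x=[4.3000] v=[0.0000]
Step 1: x=[4.2109] v=[-0.8914]
Step 2: x=[4.0376] v=[-1.7332]
Step 3: x=[3.7898] v=[-2.4784]
Step 4: x=[3.4812] v=[-3.0856]
Step 5: x=[3.1291] v=[-3.5208]
Step 6: x=[2.7531] v=[-3.7599]
Step 7: x=[2.3742] v=[-3.7895]
Step 8: x=[2.0134] v=[-3.6080]
Step 9: x=[1.6909] v=[-3.2255]
Step 10: x=[1.4246] v=[-2.6633]
Step 11: x=[1.2293] v=[-1.9527]
Step 12: x=[1.1160] v=[-1.1333]
Step 13: x=[1.0909] v=[-0.2508]
Step 14: x=[1.1555] v=[0.6457]
First v>=0 after going negative at step 14, time=1.4000

Answer: 1.4000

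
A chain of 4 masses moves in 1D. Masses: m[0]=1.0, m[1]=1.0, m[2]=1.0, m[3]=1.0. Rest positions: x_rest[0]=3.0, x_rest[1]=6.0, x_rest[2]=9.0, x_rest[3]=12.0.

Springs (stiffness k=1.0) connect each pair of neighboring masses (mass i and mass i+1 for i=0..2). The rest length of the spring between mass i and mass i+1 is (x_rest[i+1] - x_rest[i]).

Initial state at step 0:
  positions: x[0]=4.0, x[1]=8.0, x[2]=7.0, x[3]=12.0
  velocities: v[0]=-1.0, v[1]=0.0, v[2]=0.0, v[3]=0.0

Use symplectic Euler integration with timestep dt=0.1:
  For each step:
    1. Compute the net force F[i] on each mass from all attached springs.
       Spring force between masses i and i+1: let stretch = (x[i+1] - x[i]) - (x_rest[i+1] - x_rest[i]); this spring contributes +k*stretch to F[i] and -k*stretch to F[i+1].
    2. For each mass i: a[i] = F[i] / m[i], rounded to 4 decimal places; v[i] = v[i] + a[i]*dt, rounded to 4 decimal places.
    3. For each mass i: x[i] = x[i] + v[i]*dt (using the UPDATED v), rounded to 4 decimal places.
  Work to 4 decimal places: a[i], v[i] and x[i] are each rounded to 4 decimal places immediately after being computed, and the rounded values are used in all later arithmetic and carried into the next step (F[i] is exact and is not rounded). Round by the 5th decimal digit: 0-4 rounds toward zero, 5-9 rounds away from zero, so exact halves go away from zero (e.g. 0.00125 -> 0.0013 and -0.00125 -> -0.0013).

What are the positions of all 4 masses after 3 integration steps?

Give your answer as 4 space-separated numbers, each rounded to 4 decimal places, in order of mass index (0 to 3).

Answer: 3.7610 7.7045 7.3506 11.8840

Derivation:
Step 0: x=[4.0000 8.0000 7.0000 12.0000] v=[-1.0000 0.0000 0.0000 0.0000]
Step 1: x=[3.9100 7.9500 7.0600 11.9800] v=[-0.9000 -0.5000 0.6000 -0.2000]
Step 2: x=[3.8304 7.8507 7.1781 11.9408] v=[-0.7960 -0.9930 1.1810 -0.3920]
Step 3: x=[3.7610 7.7045 7.3506 11.8840] v=[-0.6940 -1.4623 1.7245 -0.5683]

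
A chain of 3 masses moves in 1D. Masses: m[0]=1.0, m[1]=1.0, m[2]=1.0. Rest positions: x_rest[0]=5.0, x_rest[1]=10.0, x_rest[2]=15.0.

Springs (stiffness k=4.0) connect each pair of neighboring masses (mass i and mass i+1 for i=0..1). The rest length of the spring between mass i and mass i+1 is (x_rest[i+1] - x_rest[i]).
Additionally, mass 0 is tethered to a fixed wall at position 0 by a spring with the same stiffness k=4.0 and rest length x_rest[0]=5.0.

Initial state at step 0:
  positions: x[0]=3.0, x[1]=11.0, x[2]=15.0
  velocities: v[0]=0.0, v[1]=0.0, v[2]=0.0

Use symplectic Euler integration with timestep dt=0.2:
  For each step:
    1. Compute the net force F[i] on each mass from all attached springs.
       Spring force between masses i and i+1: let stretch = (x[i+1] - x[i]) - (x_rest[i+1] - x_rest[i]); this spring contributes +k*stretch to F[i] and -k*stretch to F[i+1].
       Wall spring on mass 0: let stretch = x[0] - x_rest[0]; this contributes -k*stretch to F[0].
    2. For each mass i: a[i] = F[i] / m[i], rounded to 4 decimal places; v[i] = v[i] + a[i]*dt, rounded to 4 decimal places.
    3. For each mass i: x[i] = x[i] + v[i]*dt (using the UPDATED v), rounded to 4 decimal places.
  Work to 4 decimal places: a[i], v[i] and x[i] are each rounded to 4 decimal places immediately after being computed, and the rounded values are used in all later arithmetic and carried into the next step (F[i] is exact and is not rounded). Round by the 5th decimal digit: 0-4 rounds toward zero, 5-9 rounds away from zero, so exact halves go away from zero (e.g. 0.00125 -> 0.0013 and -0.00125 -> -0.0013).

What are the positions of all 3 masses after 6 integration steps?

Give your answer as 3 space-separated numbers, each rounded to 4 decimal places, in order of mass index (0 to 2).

Step 0: x=[3.0000 11.0000 15.0000] v=[0.0000 0.0000 0.0000]
Step 1: x=[3.8000 10.3600 15.1600] v=[4.0000 -3.2000 0.8000]
Step 2: x=[5.0416 9.4384 15.3520] v=[6.2080 -4.6080 0.9600]
Step 3: x=[6.1800 8.7595 15.3978] v=[5.6922 -3.3946 0.2291]
Step 4: x=[6.7424 8.7300 15.1815] v=[2.8118 -0.1476 -1.0815]
Step 5: x=[6.5440 9.4147 14.7330] v=[-0.9920 3.4235 -2.2427]
Step 6: x=[5.7579 10.4910 14.2335] v=[-3.9306 5.3816 -2.4973]

Answer: 5.7579 10.4910 14.2335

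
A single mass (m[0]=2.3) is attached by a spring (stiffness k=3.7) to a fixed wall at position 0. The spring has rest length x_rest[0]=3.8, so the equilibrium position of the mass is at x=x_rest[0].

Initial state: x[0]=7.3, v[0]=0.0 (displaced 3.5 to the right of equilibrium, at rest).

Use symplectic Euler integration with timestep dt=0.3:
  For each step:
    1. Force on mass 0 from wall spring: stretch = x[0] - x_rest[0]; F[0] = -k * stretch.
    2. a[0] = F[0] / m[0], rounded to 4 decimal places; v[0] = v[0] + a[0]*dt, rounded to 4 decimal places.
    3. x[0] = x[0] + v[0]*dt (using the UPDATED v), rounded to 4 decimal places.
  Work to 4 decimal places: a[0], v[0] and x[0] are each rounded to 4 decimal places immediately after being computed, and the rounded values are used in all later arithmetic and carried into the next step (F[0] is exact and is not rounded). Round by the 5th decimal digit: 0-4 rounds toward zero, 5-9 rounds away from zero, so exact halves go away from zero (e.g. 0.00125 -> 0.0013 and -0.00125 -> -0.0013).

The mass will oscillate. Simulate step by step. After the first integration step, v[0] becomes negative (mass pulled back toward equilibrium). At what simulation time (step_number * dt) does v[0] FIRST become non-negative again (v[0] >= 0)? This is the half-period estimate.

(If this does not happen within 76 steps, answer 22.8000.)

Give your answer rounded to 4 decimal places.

Step 0: x=[7.3000] v=[0.0000]
Step 1: x=[6.7933] v=[-1.6891]
Step 2: x=[5.8532] v=[-3.1337]
Step 3: x=[4.6158] v=[-4.1246]
Step 4: x=[3.2603] v=[-4.5183]
Step 5: x=[1.9830] v=[-4.2578]
Step 6: x=[0.9687] v=[-3.3809]
Step 7: x=[0.3644] v=[-2.0145]
Step 8: x=[0.2575] v=[-0.3565]
Step 9: x=[0.6634] v=[1.3531]
First v>=0 after going negative at step 9, time=2.7000

Answer: 2.7000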